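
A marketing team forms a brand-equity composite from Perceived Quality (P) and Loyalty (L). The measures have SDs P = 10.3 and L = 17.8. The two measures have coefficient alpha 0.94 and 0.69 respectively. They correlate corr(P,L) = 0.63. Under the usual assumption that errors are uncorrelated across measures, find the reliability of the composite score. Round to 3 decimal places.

Var(P+L) = 10.3² + 17.8² + 2·[10.3·17.8·0.63] = 422.93 + 231.008 = 653.938.
With uncorrelated errors the cross-covariances are all true-score covariance, so they carry over unchanged; only the diagonal terms shrink to ρᵢσᵢ².
True-score variance = [10.3²·0.94 + 17.8²·0.69] + 231.008 = 318.344 + 231.008 = 549.353.
Reliability = 549.353 / 653.938 = 0.840.

0.840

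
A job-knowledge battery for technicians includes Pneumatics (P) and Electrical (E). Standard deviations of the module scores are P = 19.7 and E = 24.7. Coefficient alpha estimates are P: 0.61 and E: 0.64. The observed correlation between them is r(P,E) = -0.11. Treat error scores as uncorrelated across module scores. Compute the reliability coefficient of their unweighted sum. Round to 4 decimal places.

0.5837

Var(P+E) = 19.7² + 24.7² + 2·[19.7·24.7·(-0.11)] = 998.18 − 107.05 = 891.13.
Because errors are independent across components, Cov(Tᵢ,Tⱼ) = Cov(Xᵢ,Xⱼ); the off-diagonal part of the true-score variance is the same as above.
True-score variance = [19.7²·0.61 + 24.7²·0.64] − 107.05 = 627.192 − 107.05 = 520.143.
Reliability = 520.143 / 891.13 = 0.5837.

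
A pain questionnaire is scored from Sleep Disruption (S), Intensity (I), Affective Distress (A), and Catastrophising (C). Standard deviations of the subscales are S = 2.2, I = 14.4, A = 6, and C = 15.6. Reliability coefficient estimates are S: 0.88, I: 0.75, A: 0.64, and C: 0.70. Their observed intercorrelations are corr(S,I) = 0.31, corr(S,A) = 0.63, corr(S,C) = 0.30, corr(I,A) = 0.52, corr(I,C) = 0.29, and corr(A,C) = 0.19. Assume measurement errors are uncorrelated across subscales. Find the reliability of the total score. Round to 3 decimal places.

Var(S+I+A+C) = 2.2² + 14.4² + 6² + 15.6² + 2·[2.2·14.4·0.31 + 2.2·6·0.63 + 2.2·15.6·0.30 + 14.4·6·0.52 + 14.4·15.6·0.29 + 6·15.6·0.19] = 491.56 + 312.581 = 804.141.
Under uncorrelated errors the observed covariances equal the true-score covariances, so only the own-variance terms attenuate.
True-score variance = [2.2²·0.88 + 14.4²·0.75 + 6²·0.64 + 15.6²·0.70] + 312.581 = 353.171 + 312.581 = 665.752.
Reliability = 665.752 / 804.141 = 0.828.

0.828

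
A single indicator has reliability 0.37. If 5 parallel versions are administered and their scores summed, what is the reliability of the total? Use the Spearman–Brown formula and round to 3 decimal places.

ρ_k = kρ / (1 + (k−1)ρ) = 5·0.37 / (1 + 4·0.37) = 1.850 / 2.480 = 0.746.

0.746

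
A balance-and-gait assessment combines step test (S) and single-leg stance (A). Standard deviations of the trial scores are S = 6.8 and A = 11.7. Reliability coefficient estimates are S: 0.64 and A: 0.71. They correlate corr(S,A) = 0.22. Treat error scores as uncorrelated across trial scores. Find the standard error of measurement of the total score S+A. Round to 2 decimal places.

Var(total) = 183.13 + 35.0064 = 218.136.
True-score variance = 126.785 + 35.0064 = 161.792, so reliability = 0.7417.
Error variance = 218.136 − 161.792 = 56.3445; SEM = √56.3445 = 7.51.

7.51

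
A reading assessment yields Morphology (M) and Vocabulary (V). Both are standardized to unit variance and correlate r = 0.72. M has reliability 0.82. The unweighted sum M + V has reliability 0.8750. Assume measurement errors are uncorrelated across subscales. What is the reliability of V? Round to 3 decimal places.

0.750

Var(M+V) = 2 + 2·0.72 = 3.440.
True-score variance = ρ_M + ρ_V + 2·0.72, so 0.8750 = (0.82 + ρ_V + 1.44) / 3.440.
ρ_V = 0.8750·3.440 − 0.82 − 1.44 = 0.750.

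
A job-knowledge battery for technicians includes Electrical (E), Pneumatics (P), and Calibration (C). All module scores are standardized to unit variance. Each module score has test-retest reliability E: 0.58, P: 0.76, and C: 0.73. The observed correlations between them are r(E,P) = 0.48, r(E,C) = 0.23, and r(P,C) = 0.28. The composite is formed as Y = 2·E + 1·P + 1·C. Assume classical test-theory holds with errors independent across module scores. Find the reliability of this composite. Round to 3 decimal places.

Var(Y) = 2² + 1 + 1 + 2·[2·0.48 + 2·0.23 + 0.28] = 6 + 3.4 = 9.4.
Under uncorrelated errors the observed covariances equal the true-score covariances, so only the own-variance terms attenuate.
True-score variance = [2²·0.58 + 0.76 + 0.73] + 3.4 = 3.81 + 3.4 = 7.21.
Reliability = 7.21 / 9.4 = 0.767.

0.767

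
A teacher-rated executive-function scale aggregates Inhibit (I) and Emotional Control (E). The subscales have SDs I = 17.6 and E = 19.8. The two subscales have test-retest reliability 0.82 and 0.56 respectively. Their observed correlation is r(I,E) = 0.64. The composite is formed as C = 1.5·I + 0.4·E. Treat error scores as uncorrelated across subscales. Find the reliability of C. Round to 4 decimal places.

Var(C) = 1.5²·17.6² + 0.4²·19.8² + 2·[0.6·17.6·19.8·0.64] = 759.686 + 267.633 = 1027.32.
With uncorrelated errors the cross-covariances are all true-score covariance, so they carry over unchanged; only the diagonal terms shrink to ρᵢσᵢ².
True-score variance = [1.5²·17.6²·0.82 + 0.4²·19.8²·0.56] + 267.633 = 606.634 + 267.633 = 874.267.
Reliability = 874.267 / 1027.32 = 0.8510.

0.8510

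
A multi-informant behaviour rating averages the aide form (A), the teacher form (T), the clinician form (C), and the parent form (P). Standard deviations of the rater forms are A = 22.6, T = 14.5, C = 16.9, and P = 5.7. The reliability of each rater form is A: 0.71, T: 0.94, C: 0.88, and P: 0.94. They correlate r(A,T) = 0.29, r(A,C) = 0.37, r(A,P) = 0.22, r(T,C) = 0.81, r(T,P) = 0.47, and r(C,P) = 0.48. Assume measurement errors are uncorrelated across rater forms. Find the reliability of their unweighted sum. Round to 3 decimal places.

Var(A+T+C+P) = 22.6² + 14.5² + 16.9² + 5.7² + 2·[22.6·14.5·0.29 + 22.6·16.9·0.37 + 22.6·5.7·0.22 + 14.5·16.9·0.81 + 14.5·5.7·0.47 + 16.9·5.7·0.48] = 1039.11 + 1096.53 = 2135.64.
Because errors are independent across components, Cov(Tᵢ,Tⱼ) = Cov(Xᵢ,Xⱼ); the off-diagonal part of the true-score variance is the same as above.
True-score variance = [22.6²·0.71 + 14.5²·0.94 + 16.9²·0.88 + 5.7²·0.94] + 1096.53 = 842.152 + 1096.53 = 1938.68.
Reliability = 1938.68 / 2135.64 = 0.908.

0.908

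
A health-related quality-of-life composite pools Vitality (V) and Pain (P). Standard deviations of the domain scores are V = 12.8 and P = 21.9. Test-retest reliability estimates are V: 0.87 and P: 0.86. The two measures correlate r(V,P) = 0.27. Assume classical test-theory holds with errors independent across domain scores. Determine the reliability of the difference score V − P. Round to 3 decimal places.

0.820

Var(V−P) = 12.8² + 21.9² − 2·12.8·21.9·0.27 = 643.45 − 151.373 = 492.077.
Because errors are independent across components, Cov(Tᵢ,Tⱼ) = Cov(Xᵢ,Xⱼ); the off-diagonal part of the true-score variance is the same as above.
True-score variance = [12.8²·0.87 + 21.9²·0.86] − 151.373 = 555.005 − 151.373 = 403.633.
Reliability = 403.633 / 492.077 = 0.820.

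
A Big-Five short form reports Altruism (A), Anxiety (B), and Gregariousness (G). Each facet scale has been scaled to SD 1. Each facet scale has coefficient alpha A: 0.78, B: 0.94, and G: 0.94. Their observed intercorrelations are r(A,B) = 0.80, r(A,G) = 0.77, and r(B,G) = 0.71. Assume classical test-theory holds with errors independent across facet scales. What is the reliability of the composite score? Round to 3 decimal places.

0.955

Var(A+B+G) = 3 + 2·[0.80 + 0.77 + 0.71] = 3 + 4.56 = 7.56.
With uncorrelated errors the cross-covariances are all true-score covariance, so they carry over unchanged; only the diagonal terms shrink to ρᵢσᵢ².
True-score variance = [0.78 + 0.94 + 0.94] + 4.56 = 2.66 + 4.56 = 7.22.
Reliability = 7.22 / 7.56 = 0.955.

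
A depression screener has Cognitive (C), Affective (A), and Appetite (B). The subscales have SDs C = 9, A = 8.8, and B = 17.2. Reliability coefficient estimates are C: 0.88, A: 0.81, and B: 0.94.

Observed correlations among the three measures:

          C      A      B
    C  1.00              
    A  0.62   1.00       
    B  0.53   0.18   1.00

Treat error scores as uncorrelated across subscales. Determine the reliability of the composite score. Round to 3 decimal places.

0.945

Var(C+A+B) = 9² + 8.8² + 17.2² + 2·[9·8.8·0.62 + 9·17.2·0.53 + 8.8·17.2·0.18] = 454.28 + 316.786 = 771.066.
With uncorrelated errors the cross-covariances are all true-score covariance, so they carry over unchanged; only the diagonal terms shrink to ρᵢσᵢ².
True-score variance = [9²·0.88 + 8.8²·0.81 + 17.2²·0.94] + 316.786 = 412.096 + 316.786 = 728.882.
Reliability = 728.882 / 771.066 = 0.945.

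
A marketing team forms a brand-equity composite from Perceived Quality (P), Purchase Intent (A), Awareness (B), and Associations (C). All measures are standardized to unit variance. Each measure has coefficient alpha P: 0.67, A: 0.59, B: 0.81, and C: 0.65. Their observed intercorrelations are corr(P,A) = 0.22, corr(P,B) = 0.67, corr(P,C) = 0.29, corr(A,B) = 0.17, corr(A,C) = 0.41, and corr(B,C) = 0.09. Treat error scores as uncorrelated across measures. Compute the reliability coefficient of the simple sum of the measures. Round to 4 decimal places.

0.8338

Var(P+A+B+C) = 4 + 2·[0.22 + 0.67 + 0.29 + 0.17 + 0.41 + 0.09] = 4 + 3.7 = 7.7.
With uncorrelated errors the cross-covariances are all true-score covariance, so they carry over unchanged; only the diagonal terms shrink to ρᵢσᵢ².
True-score variance = [0.67 + 0.59 + 0.81 + 0.65] + 3.7 = 2.72 + 3.7 = 6.42.
Reliability = 6.42 / 7.7 = 0.8338.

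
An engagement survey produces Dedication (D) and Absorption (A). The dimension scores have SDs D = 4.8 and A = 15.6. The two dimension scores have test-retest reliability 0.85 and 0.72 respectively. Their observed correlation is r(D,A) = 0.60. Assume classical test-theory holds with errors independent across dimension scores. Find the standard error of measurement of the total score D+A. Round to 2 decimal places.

Var(total) = 266.4 + 89.856 = 356.256.
True-score variance = 194.803 + 89.856 = 284.659, so reliability = 0.7990.
Error variance = 356.256 − 284.659 = 71.5968; SEM = √71.5968 = 8.46.

8.46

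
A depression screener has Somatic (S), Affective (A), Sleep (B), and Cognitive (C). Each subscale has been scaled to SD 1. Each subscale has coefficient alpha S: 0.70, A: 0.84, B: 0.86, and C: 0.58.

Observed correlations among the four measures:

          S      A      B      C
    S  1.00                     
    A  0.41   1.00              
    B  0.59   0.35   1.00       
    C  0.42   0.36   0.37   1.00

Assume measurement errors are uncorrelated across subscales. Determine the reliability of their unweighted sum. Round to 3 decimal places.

0.887

Var(S+A+B+C) = 4 + 2·[0.41 + 0.59 + 0.42 + 0.35 + 0.36 + 0.37] = 4 + 5 = 9.
With uncorrelated errors the cross-covariances are all true-score covariance, so they carry over unchanged; only the diagonal terms shrink to ρᵢσᵢ².
True-score variance = [0.70 + 0.84 + 0.86 + 0.58] + 5 = 2.98 + 5 = 7.98.
Reliability = 7.98 / 9 = 0.887.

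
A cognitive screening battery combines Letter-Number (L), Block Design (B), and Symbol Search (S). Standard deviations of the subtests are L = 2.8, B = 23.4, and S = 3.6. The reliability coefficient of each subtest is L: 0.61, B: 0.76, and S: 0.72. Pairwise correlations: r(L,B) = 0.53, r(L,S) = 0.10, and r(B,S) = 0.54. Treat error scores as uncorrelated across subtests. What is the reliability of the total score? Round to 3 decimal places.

Var(L+B+S) = 2.8² + 23.4² + 3.6² + 2·[2.8·23.4·0.53 + 2.8·3.6·0.10 + 23.4·3.6·0.54] = 568.36 + 162.446 = 730.806.
With uncorrelated errors the cross-covariances are all true-score covariance, so they carry over unchanged; only the diagonal terms shrink to ρᵢσᵢ².
True-score variance = [2.8²·0.61 + 23.4²·0.76 + 3.6²·0.72] + 162.446 = 430.259 + 162.446 = 592.706.
Reliability = 592.706 / 730.806 = 0.811.

0.811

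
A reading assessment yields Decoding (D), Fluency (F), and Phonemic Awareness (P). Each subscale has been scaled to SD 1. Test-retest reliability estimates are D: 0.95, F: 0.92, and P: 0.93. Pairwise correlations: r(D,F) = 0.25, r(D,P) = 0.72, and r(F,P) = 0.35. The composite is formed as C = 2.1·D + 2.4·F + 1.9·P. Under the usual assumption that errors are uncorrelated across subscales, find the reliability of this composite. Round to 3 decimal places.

0.963

Var(C) = 2.1² + 2.4² + 1.9² + 2·[5.04·0.25 + 3.99·0.72 + 4.56·0.35] = 13.78 + 11.4576 = 25.2376.
Under uncorrelated errors the observed covariances equal the true-score covariances, so only the own-variance terms attenuate.
True-score variance = [2.1²·0.95 + 2.4²·0.92 + 1.9²·0.93] + 11.4576 = 12.846 + 11.4576 = 24.3036.
Reliability = 24.3036 / 25.2376 = 0.963.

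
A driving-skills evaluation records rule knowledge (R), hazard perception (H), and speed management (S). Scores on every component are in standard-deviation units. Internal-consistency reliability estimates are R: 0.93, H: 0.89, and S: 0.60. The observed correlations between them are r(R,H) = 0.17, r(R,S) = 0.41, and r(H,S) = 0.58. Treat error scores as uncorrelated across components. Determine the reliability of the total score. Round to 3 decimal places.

0.891

Var(R+H+S) = 3 + 2·[0.17 + 0.41 + 0.58] = 3 + 2.32 = 5.32.
Because errors are independent across components, Cov(Tᵢ,Tⱼ) = Cov(Xᵢ,Xⱼ); the off-diagonal part of the true-score variance is the same as above.
True-score variance = [0.93 + 0.89 + 0.60] + 2.32 = 2.42 + 2.32 = 4.74.
Reliability = 4.74 / 5.32 = 0.891.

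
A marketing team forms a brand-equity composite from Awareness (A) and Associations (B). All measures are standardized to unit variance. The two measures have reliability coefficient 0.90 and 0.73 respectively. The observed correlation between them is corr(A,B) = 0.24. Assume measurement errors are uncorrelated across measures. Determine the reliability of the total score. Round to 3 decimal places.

0.851

Var(A+B) = 2 + 2·[0.24] = 2 + 0.48 = 2.48.
Under uncorrelated errors the observed covariances equal the true-score covariances, so only the own-variance terms attenuate.
True-score variance = [0.90 + 0.73] + 0.48 = 1.63 + 0.48 = 2.11.
Reliability = 2.11 / 2.48 = 0.851.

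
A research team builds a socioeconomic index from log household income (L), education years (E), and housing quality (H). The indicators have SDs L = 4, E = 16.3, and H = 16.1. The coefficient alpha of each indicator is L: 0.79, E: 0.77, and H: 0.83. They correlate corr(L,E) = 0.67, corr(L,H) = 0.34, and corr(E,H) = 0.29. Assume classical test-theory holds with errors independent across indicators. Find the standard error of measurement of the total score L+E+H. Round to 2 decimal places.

10.42

Var(total) = 540.9 + 283.369 = 824.269.
True-score variance = 432.366 + 283.369 = 715.735, so reliability = 0.8683.
Error variance = 824.269 − 715.735 = 108.534; SEM = √108.534 = 10.42.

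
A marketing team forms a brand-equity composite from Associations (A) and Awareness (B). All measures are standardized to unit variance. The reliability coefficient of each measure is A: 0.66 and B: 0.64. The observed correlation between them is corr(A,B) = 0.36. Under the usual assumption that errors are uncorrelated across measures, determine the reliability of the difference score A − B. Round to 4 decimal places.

0.4531

Var(A−B) = 1 + 1 − 2·0.36 = 2 − 0.72 = 1.28.
With uncorrelated errors the cross-covariances are all true-score covariance, so they carry over unchanged; only the diagonal terms shrink to ρᵢσᵢ².
True-score variance = [0.66 + 0.64] − 0.72 = 1.3 − 0.72 = 0.58.
Reliability = 0.58 / 1.28 = 0.4531.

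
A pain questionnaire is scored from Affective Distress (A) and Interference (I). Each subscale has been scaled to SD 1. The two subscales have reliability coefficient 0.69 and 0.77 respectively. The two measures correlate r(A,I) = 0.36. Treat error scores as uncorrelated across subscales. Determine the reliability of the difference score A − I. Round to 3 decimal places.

Var(A−I) = 1 + 1 − 2·0.36 = 2 − 0.72 = 1.28.
Because errors are independent across components, Cov(Tᵢ,Tⱼ) = Cov(Xᵢ,Xⱼ); the off-diagonal part of the true-score variance is the same as above.
True-score variance = [0.69 + 0.77] − 0.72 = 1.46 − 0.72 = 0.74.
Reliability = 0.74 / 1.28 = 0.578.

0.578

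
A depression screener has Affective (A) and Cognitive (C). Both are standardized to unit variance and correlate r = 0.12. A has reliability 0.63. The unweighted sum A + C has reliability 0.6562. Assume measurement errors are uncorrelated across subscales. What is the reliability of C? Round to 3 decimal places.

Var(A+C) = 2 + 2·0.12 = 2.240.
True-score variance = ρ_A + ρ_C + 2·0.12, so 0.6562 = (0.63 + ρ_C + 0.24) / 2.240.
ρ_C = 0.6562·2.240 − 0.63 − 0.24 = 0.600.

0.600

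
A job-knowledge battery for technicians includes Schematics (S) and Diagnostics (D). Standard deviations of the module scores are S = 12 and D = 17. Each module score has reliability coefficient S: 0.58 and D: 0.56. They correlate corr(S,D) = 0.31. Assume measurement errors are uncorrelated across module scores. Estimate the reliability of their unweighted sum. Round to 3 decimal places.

Var(S+D) = 12² + 17² + 2·[12·17·0.31] = 433 + 126.48 = 559.48.
With uncorrelated errors the cross-covariances are all true-score covariance, so they carry over unchanged; only the diagonal terms shrink to ρᵢσᵢ².
True-score variance = [12²·0.58 + 17²·0.56] + 126.48 = 245.36 + 126.48 = 371.84.
Reliability = 371.84 / 559.48 = 0.665.

0.665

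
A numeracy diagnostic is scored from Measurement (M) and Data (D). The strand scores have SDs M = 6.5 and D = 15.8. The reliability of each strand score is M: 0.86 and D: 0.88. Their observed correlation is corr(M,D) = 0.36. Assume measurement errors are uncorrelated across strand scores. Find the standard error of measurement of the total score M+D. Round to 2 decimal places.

5.99

Var(total) = 291.89 + 73.944 = 365.834.
True-score variance = 256.018 + 73.944 = 329.962, so reliability = 0.9019.
Error variance = 365.834 − 329.962 = 35.8718; SEM = √35.8718 = 5.99.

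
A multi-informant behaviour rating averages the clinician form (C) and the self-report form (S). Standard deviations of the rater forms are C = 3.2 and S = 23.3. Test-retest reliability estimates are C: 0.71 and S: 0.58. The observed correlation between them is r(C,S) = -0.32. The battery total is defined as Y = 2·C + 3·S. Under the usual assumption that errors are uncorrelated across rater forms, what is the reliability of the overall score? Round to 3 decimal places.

Var(Y) = 2²·3.2² + 3²·23.3² + 2·[6·3.2·23.3·(-0.32)] = 4926.97 − 286.31 = 4640.66.
Under uncorrelated errors the observed covariances equal the true-score covariances, so only the own-variance terms attenuate.
True-score variance = [2²·3.2²·0.71 + 3²·23.3²·0.58] − 286.31 = 2862.97 − 286.31 = 2576.66.
Reliability = 2576.66 / 4640.66 = 0.555.

0.555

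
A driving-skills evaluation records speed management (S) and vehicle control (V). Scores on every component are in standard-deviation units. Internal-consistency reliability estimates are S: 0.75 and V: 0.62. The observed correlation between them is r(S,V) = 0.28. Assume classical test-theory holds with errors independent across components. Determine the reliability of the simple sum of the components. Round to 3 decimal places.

0.754

Var(S+V) = 2 + 2·[0.28] = 2 + 0.56 = 2.56.
Because errors are independent across components, Cov(Tᵢ,Tⱼ) = Cov(Xᵢ,Xⱼ); the off-diagonal part of the true-score variance is the same as above.
True-score variance = [0.75 + 0.62] + 0.56 = 1.37 + 0.56 = 1.93.
Reliability = 1.93 / 2.56 = 0.754.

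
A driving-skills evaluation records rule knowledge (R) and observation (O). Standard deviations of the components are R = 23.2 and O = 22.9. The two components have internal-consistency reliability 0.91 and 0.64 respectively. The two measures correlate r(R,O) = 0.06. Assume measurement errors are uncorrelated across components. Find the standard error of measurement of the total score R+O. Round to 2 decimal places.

15.40

Var(total) = 1062.65 + 63.7536 = 1126.4.
True-score variance = 825.421 + 63.7536 = 889.174, so reliability = 0.7894.
Error variance = 1126.4 − 889.174 = 237.229; SEM = √237.229 = 15.40.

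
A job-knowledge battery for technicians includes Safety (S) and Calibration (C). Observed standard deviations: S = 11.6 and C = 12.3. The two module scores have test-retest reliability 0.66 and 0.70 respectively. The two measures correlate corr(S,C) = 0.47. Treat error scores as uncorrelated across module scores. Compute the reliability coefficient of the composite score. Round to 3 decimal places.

0.783

Var(S+C) = 11.6² + 12.3² + 2·[11.6·12.3·0.47] = 285.85 + 134.119 = 419.969.
Under uncorrelated errors the observed covariances equal the true-score covariances, so only the own-variance terms attenuate.
True-score variance = [11.6²·0.66 + 12.3²·0.70] + 134.119 = 194.713 + 134.119 = 328.832.
Reliability = 328.832 / 419.969 = 0.783.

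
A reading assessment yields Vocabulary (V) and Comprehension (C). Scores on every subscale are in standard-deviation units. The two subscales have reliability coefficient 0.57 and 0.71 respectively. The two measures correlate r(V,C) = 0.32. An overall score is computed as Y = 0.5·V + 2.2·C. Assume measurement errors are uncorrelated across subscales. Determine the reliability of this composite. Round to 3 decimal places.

0.739

Var(Y) = 0.5² + 2.2² + 2·[1.1·0.32] = 5.09 + 0.704 = 5.794.
Because errors are independent across components, Cov(Tᵢ,Tⱼ) = Cov(Xᵢ,Xⱼ); the off-diagonal part of the true-score variance is the same as above.
True-score variance = [0.5²·0.57 + 2.2²·0.71] + 0.704 = 3.5789 + 0.704 = 4.2829.
Reliability = 4.2829 / 5.794 = 0.739.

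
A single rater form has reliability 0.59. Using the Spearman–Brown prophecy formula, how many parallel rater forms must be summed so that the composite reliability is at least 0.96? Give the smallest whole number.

17

k ≥ ρ*(1−ρ₁)/(ρ₁(1−ρ*)) = 0.96·0.41 / (0.59·0.04) = 16.678.
Smallest integer k = 17.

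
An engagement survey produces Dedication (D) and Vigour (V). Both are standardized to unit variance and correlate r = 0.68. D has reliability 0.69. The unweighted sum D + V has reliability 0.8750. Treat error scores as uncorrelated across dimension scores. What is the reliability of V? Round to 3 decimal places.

Var(D+V) = 2 + 2·0.68 = 3.360.
True-score variance = ρ_D + ρ_V + 2·0.68, so 0.8750 = (0.69 + ρ_V + 1.36) / 3.360.
ρ_V = 0.8750·3.360 − 0.69 − 1.36 = 0.890.

0.890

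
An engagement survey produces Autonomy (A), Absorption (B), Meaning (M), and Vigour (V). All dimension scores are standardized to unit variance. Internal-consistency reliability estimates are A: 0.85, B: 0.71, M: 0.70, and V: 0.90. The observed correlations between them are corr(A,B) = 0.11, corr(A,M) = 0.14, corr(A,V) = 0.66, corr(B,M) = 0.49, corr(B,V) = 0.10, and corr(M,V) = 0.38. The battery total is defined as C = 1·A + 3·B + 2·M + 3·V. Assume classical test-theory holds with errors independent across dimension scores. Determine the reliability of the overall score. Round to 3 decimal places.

0.880

Var(C) = 1 + 3² + 2² + 3² + 2·[3·0.11 + 2·0.14 + 3·0.66 + 6·0.49 + 9·0.10 + 6·0.38] = 23 + 17.42 = 40.42.
Because errors are independent across components, Cov(Tᵢ,Tⱼ) = Cov(Xᵢ,Xⱼ); the off-diagonal part of the true-score variance is the same as above.
True-score variance = [0.85 + 3²·0.71 + 2²·0.70 + 3²·0.90] + 17.42 = 18.14 + 17.42 = 35.56.
Reliability = 35.56 / 40.42 = 0.880.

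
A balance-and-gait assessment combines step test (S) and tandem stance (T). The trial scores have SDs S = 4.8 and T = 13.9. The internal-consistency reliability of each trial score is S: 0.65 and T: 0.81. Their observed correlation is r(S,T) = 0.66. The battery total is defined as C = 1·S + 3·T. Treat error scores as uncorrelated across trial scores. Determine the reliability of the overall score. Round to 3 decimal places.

0.833

Var(C) = 4.8² + 3²·13.9² + 2·[3·4.8·13.9·0.66] = 1761.93 + 264.211 = 2026.14.
Under uncorrelated errors the observed covariances equal the true-score covariances, so only the own-variance terms attenuate.
True-score variance = [4.8²·0.65 + 3²·13.9²·0.81] + 264.211 = 1423.48 + 264.211 = 1687.69.
Reliability = 1687.69 / 2026.14 = 0.833.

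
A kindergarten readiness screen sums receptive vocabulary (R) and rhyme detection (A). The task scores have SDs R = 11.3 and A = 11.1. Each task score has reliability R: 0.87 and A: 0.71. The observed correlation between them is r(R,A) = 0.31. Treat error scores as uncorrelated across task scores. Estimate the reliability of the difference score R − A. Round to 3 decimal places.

0.698

Var(R−A) = 11.3² + 11.1² − 2·11.3·11.1·0.31 = 250.9 − 77.7666 = 173.133.
Because errors are independent across components, Cov(Tᵢ,Tⱼ) = Cov(Xᵢ,Xⱼ); the off-diagonal part of the true-score variance is the same as above.
True-score variance = [11.3²·0.87 + 11.1²·0.71] − 77.7666 = 198.569 − 77.7666 = 120.803.
Reliability = 120.803 / 173.133 = 0.698.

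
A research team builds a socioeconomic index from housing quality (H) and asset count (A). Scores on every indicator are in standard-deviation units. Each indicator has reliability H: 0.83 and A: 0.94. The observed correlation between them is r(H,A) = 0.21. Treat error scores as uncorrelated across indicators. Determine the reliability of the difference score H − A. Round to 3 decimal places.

0.854

Var(H−A) = 1 + 1 − 2·0.21 = 2 − 0.42 = 1.58.
Because errors are independent across components, Cov(Tᵢ,Tⱼ) = Cov(Xᵢ,Xⱼ); the off-diagonal part of the true-score variance is the same as above.
True-score variance = [0.83 + 0.94] − 0.42 = 1.77 − 0.42 = 1.35.
Reliability = 1.35 / 1.58 = 0.854.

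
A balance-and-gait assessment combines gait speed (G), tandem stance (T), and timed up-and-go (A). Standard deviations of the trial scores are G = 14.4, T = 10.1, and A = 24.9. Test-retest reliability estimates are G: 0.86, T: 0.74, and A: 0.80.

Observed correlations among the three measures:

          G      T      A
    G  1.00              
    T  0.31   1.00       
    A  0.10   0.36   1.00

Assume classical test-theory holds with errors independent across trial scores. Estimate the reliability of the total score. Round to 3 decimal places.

0.859

Var(G+T+A) = 14.4² + 10.1² + 24.9² + 2·[14.4·10.1·0.31 + 14.4·24.9·0.10 + 10.1·24.9·0.36] = 929.38 + 342.958 = 1272.34.
Under uncorrelated errors the observed covariances equal the true-score covariances, so only the own-variance terms attenuate.
True-score variance = [14.4²·0.86 + 10.1²·0.74 + 24.9²·0.80] + 342.958 = 749.825 + 342.958 = 1092.78.
Reliability = 1092.78 / 1272.34 = 0.859.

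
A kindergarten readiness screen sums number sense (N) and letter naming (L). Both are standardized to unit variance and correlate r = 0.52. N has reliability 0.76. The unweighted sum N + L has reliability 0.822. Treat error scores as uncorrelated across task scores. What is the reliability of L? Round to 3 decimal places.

0.699

Var(N+L) = 2 + 2·0.52 = 3.040.
True-score variance = ρ_N + ρ_L + 2·0.52, so 0.822 = (0.76 + ρ_L + 1.04) / 3.040.
ρ_L = 0.822·3.040 − 0.76 − 1.04 = 0.699.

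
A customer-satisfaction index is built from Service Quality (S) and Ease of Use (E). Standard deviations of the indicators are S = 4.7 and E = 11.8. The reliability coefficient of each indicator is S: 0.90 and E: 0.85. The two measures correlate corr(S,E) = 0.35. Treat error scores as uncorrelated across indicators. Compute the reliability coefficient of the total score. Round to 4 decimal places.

0.8846

Var(S+E) = 4.7² + 11.8² + 2·[4.7·11.8·0.35] = 161.33 + 38.822 = 200.152.
With uncorrelated errors the cross-covariances are all true-score covariance, so they carry over unchanged; only the diagonal terms shrink to ρᵢσᵢ².
True-score variance = [4.7²·0.90 + 11.8²·0.85] + 38.822 = 138.235 + 38.822 = 177.057.
Reliability = 177.057 / 200.152 = 0.8846.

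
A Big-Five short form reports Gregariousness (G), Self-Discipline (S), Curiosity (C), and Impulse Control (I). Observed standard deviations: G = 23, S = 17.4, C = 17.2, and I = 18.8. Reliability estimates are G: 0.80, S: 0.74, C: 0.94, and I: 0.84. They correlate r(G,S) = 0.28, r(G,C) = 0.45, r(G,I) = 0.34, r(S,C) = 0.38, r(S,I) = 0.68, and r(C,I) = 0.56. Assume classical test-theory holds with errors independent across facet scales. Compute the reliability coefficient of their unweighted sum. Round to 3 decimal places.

0.924

Var(G+S+C+I) = 23² + 17.4² + 17.2² + 18.8² + 2·[23·17.4·0.28 + 23·17.2·0.45 + 23·18.8·0.34 + 17.4·17.2·0.38 + 17.4·18.8·0.68 + 17.2·18.8·0.56] = 1481.04 + 1908.68 = 3389.72.
With uncorrelated errors the cross-covariances are all true-score covariance, so they carry over unchanged; only the diagonal terms shrink to ρᵢσᵢ².
True-score variance = [23²·0.80 + 17.4²·0.74 + 17.2²·0.94 + 18.8²·0.84] + 1908.68 = 1222.22 + 1908.68 = 3130.9.
Reliability = 3130.9 / 3389.72 = 0.924.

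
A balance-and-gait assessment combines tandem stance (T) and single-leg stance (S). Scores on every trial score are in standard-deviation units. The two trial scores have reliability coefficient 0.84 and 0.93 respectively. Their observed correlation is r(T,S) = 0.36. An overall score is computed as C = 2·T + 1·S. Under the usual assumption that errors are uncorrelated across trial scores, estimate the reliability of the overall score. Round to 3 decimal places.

Var(C) = 2² + 1 + 2·[2·0.36] = 5 + 1.44 = 6.44.
Because errors are independent across components, Cov(Tᵢ,Tⱼ) = Cov(Xᵢ,Xⱼ); the off-diagonal part of the true-score variance is the same as above.
True-score variance = [2²·0.84 + 0.93] + 1.44 = 4.29 + 1.44 = 5.73.
Reliability = 5.73 / 6.44 = 0.890.

0.890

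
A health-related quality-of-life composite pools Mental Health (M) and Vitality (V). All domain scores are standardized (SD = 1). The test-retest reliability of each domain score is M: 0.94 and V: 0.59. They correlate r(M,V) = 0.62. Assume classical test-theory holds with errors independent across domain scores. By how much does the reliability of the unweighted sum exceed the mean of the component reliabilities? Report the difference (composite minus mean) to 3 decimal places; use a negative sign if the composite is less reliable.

Var(sum) = 2 + 1.24 = 3.24; true-score variance = 1.53 + 1.24 = 2.77; composite reliability = 0.8549.
Mean component reliability = 0.7650.
Difference = 0.8549 − 0.7650 = 0.090.

0.090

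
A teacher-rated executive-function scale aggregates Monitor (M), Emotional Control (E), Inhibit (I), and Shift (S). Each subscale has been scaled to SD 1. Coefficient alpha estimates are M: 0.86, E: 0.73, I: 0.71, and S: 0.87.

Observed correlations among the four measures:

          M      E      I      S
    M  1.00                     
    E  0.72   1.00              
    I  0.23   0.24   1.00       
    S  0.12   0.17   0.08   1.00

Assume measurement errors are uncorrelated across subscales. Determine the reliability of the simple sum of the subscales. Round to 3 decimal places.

Var(M+E+I+S) = 4 + 2·[0.72 + 0.23 + 0.12 + 0.24 + 0.17 + 0.08] = 4 + 3.12 = 7.12.
Under uncorrelated errors the observed covariances equal the true-score covariances, so only the own-variance terms attenuate.
True-score variance = [0.86 + 0.73 + 0.71 + 0.87] + 3.12 = 3.17 + 3.12 = 6.29.
Reliability = 6.29 / 7.12 = 0.883.

0.883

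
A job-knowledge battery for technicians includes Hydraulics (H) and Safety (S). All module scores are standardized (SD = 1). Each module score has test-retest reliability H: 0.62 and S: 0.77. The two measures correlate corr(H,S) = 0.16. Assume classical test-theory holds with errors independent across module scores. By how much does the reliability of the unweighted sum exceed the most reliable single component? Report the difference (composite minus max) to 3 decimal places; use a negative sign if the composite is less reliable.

Var(sum) = 2 + 0.32 = 2.32; true-score variance = 1.39 + 0.32 = 1.71; composite reliability = 0.7371.
Max component reliability = 0.7700.
Difference = 0.7371 − 0.7700 = -0.033.

-0.033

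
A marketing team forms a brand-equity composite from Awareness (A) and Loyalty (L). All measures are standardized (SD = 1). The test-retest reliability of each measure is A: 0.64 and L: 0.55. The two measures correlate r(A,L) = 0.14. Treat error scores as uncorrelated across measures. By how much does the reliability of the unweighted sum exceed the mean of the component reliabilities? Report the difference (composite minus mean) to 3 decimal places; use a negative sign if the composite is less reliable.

Var(sum) = 2 + 0.28 = 2.28; true-score variance = 1.19 + 0.28 = 1.47; composite reliability = 0.6447.
Mean component reliability = 0.5950.
Difference = 0.6447 − 0.5950 = 0.050.

0.050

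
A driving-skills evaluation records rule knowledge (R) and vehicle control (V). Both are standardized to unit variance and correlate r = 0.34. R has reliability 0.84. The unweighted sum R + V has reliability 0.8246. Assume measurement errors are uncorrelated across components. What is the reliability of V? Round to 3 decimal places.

Var(R+V) = 2 + 2·0.34 = 2.680.
True-score variance = ρ_R + ρ_V + 2·0.34, so 0.8246 = (0.84 + ρ_V + 0.68) / 2.680.
ρ_V = 0.8246·2.680 − 0.84 − 0.68 = 0.690.

0.690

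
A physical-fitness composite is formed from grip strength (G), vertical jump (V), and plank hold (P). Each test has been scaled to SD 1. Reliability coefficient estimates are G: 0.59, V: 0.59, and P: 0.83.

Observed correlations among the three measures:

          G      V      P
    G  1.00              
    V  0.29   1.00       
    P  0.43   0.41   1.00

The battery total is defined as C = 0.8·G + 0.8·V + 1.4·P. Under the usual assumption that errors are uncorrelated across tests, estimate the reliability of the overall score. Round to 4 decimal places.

0.8438

Var(C) = 0.8² + 0.8² + 1.4² + 2·[0.64·0.29 + 1.12·0.43 + 1.12·0.41] = 3.24 + 2.2528 = 5.4928.
Because errors are independent across components, Cov(Tᵢ,Tⱼ) = Cov(Xᵢ,Xⱼ); the off-diagonal part of the true-score variance is the same as above.
True-score variance = [0.8²·0.59 + 0.8²·0.59 + 1.4²·0.83] + 2.2528 = 2.382 + 2.2528 = 4.6348.
Reliability = 4.6348 / 5.4928 = 0.8438.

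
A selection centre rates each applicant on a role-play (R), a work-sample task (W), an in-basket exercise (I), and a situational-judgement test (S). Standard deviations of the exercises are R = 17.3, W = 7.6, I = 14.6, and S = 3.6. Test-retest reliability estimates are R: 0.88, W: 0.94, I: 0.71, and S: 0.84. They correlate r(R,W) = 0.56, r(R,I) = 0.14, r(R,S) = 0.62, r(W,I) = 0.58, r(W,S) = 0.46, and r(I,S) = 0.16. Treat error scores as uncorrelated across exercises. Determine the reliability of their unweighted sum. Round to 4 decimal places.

Var(R+W+I+S) = 17.3² + 7.6² + 14.6² + 3.6² + 2·[17.3·7.6·0.56 + 17.3·14.6·0.14 + 17.3·3.6·0.62 + 7.6·14.6·0.58 + 7.6·3.6·0.46 + 14.6·3.6·0.16] = 583.17 + 465.911 = 1049.08.
Under uncorrelated errors the observed covariances equal the true-score covariances, so only the own-variance terms attenuate.
True-score variance = [17.3²·0.88 + 7.6²·0.94 + 14.6²·0.71 + 3.6²·0.84] + 465.911 = 479.9 + 465.911 = 945.811.
Reliability = 945.811 / 1049.08 = 0.9016.

0.9016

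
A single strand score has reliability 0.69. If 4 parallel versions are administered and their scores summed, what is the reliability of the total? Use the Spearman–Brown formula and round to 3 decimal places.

ρ_k = kρ / (1 + (k−1)ρ) = 4·0.69 / (1 + 3·0.69) = 2.760 / 3.070 = 0.899.

0.899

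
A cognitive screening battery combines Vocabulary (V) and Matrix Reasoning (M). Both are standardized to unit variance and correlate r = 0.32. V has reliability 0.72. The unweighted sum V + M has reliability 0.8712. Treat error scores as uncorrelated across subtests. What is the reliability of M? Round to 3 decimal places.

Var(V+M) = 2 + 2·0.32 = 2.640.
True-score variance = ρ_V + ρ_M + 2·0.32, so 0.8712 = (0.72 + ρ_M + 0.64) / 2.640.
ρ_M = 0.8712·2.640 − 0.72 − 0.64 = 0.940.

0.940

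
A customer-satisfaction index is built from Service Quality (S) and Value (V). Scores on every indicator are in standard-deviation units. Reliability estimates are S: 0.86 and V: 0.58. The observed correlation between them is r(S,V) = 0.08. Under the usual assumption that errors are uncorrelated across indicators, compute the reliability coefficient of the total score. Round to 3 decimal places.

0.741

Var(S+V) = 2 + 2·[0.08] = 2 + 0.16 = 2.16.
Because errors are independent across components, Cov(Tᵢ,Tⱼ) = Cov(Xᵢ,Xⱼ); the off-diagonal part of the true-score variance is the same as above.
True-score variance = [0.86 + 0.58] + 0.16 = 1.44 + 0.16 = 1.6.
Reliability = 1.6 / 2.16 = 0.741.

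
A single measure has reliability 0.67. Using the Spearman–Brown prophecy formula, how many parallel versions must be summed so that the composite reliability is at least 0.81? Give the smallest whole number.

k ≥ ρ*(1−ρ₁)/(ρ₁(1−ρ*)) = 0.81·0.33 / (0.67·0.19) = 2.100.
Smallest integer k = 3.

3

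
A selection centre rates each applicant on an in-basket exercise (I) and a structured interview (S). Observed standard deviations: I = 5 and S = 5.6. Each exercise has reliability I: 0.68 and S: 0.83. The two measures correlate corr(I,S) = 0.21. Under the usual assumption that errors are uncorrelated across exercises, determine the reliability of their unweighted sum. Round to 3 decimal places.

Var(I+S) = 5² + 5.6² + 2·[5·5.6·0.21] = 56.36 + 11.76 = 68.12.
Under uncorrelated errors the observed covariances equal the true-score covariances, so only the own-variance terms attenuate.
True-score variance = [5²·0.68 + 5.6²·0.83] + 11.76 = 43.0288 + 11.76 = 54.7888.
Reliability = 54.7888 / 68.12 = 0.804.

0.804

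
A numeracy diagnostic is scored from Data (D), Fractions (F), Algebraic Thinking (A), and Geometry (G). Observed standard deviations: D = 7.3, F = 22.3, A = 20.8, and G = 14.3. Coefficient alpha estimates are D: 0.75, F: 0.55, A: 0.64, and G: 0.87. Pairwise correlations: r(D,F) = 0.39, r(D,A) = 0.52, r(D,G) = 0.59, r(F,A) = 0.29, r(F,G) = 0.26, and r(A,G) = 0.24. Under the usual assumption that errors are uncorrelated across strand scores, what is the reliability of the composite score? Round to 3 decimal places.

0.807

Var(D+F+A+G) = 7.3² + 22.3² + 20.8² + 14.3² + 2·[7.3·22.3·0.39 + 7.3·20.8·0.52 + 7.3·14.3·0.59 + 22.3·20.8·0.29 + 22.3·14.3·0.26 + 20.8·14.3·0.24] = 1187.71 + 985.691 = 2173.4.
With uncorrelated errors the cross-covariances are all true-score covariance, so they carry over unchanged; only the diagonal terms shrink to ρᵢσᵢ².
True-score variance = [7.3²·0.75 + 22.3²·0.55 + 20.8²·0.64 + 14.3²·0.87] + 985.691 = 768.273 + 985.691 = 1753.96.
Reliability = 1753.96 / 2173.4 = 0.807.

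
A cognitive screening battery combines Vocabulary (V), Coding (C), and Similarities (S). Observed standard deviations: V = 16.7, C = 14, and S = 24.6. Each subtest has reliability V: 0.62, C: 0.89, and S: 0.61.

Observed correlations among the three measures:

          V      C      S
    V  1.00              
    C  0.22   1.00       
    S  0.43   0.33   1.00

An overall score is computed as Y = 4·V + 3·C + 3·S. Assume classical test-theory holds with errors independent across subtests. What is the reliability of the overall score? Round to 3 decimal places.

Var(Y) = 4²·16.7² + 3²·14² + 3²·24.6² + 2·[12·16.7·14·0.22 + 12·16.7·24.6·0.43 + 9·14·24.6·0.33] = 11672.7 + 7519.86 = 19192.5.
Under uncorrelated errors the observed covariances equal the true-score covariances, so only the own-variance terms attenuate.
True-score variance = [4²·16.7²·0.62 + 3²·14²·0.89 + 3²·24.6²·0.61] + 7519.86 = 7658.88 + 7519.86 = 15178.7.
Reliability = 15178.7 / 19192.5 = 0.791.

0.791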